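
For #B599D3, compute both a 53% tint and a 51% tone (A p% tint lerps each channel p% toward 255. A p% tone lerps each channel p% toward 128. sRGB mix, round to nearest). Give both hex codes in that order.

#DCCFEA, #9A8CA9

#B599D3 is rgb(181, 153, 211).
53% tint:
  R: 181 + 39.22 = 220.22 → 220
  G: 153 + 0.53×(255−153) = 153 + 54.06 = 207.06 → 207
  B: 211 + 23.32 = 234.32 → 234
  → #DCCFEA
51% tone:
  R: 181 + 0.51×(128−181) = 181 − 27.03 = 153.97 → 154
  G: 153 + 0.51×(128−153) = 153 − 12.75 = 140.25 → 140
  B: 211 − 42.33 = 168.67 → 169
  → #9A8CA9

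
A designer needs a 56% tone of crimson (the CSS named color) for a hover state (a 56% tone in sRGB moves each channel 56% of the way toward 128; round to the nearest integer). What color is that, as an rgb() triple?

rgb(168, 80, 98)

CSS crimson is rgb(220, 20, 60).
A 56% tone moves each channel 56% toward 128:
  R: 220 + 0.56×(128−220) = 220 − 51.52 = 168.48 → 168
  G: 20 + 0.56×(128−20) = 20 + 60.48 = 80.48 → 80
  B: 60 + 0.56×(128−60) = 60 + 38.08 = 98.08 → 98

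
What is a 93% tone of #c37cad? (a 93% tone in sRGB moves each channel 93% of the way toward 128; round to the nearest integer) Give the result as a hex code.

#858083

#c37cad is rgb(195, 124, 173).
Per channel, c → c + 0.93(128 − c):
  R: 195 + 0.93×(128−195) = 195 − 62.31 = 132.69 → 133
  G: 124 + 0.93×(128−124) = 124 + 3.72 = 127.72 → 128
  B: 173 − 41.85 = 131.15 → 131
rgb(133, 128, 131) = #858083.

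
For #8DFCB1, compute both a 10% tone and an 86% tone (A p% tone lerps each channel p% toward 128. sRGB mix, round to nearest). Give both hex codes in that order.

#8CF0AC, #829187

#8DFCB1 is rgb(141, 252, 177).
10% tone:
  R: 141 − 1.3 = 139.7 → 140
  G: 252 + 0.1×(128−252) = 252 − 12.4 = 239.6 → 240
  B: 177 + 0.1×(128−177) = 177 − 4.9 = 172.1 → 172
  → #8CF0AC
86% tone:
  R: 141 − 11.18 = 129.82 → 130
  G: 252 + 0.86×(128−252) = 252 − 106.64 = 145.36 → 145
  B: 177 − 42.14 = 134.86 → 135
  → #829187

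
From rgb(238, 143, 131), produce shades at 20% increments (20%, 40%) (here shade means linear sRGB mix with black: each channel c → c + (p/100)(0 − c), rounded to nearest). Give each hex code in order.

#BE7269, #8F564F

20%: (238 − 47.6 = 190.4→190, 143 − 28.6 = 114.4→114, 131 − 26.2 = 104.8→105) → #BE7269
40%: (238 − 95.2 = 142.8→143, 143 − 57.2 = 85.8→86, 131 − 52.4 = 78.6→79) → #8F564F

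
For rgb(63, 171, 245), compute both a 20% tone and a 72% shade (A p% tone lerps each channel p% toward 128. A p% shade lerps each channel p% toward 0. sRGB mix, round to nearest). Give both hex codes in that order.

20% tone:
  R: 63 + 13 = 76 → 76
  G: 171 − 8.6 = 162.4 → 162
  B: 245 − 23.4 = 221.6 → 222
  → #4ca2de
72% shade:
  R: 63 − 45.36 = 17.64 → 18
  G: 171 + 0.72×(0−171) = 171 − 123.12 = 47.88 → 48
  B: 245 + 0.72×(0−245) = 245 − 176.4 = 68.6 → 69
  → #123045

#4ca2de, #123045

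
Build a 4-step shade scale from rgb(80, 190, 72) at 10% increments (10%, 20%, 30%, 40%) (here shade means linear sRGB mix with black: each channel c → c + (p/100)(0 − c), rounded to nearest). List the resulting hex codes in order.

10%: (80 − 8 = 72→72, 190 − 19 = 171→171, 72 − 7.2 = 64.8→65) → #48ab41
20%: (80 − 16 = 64→64, 190 − 38 = 152→152, 72 − 14.4 = 57.6→58) → #40983a
30%: (80 − 24 = 56→56, 190 − 57 = 133→133, 72 − 21.6 = 50.4→50) → #388532
40%: (80 − 32 = 48→48, 190 − 76 = 114→114, 72 − 28.8 = 43.2→43) → #30722b

#48ab41, #40983a, #388532, #30722b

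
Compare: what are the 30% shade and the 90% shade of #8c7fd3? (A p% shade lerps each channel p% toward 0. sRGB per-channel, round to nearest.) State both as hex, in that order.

#8c7fd3 is rgb(140, 127, 211).
30% shade:
  R: 140 + 0.3×(0−140) = 140 − 42 = 98 → 98
  G: 127 + 0.3×(0−127) = 127 − 38.1 = 88.9 → 89
  B: 211 − 63.3 = 147.7 → 148
  → #625994
90% shade:
  R: 140 + 0.9×(0−140) = 140 − 126 = 14 → 14
  G: 127 + 0.9×(0−127) = 127 − 114.3 = 12.7 → 13
  B: 211 − 189.9 = 21.1 → 21
  → #0e0d15

#625994, #0e0d15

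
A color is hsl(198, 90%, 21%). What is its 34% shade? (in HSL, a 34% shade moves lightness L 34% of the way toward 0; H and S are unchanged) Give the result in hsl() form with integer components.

L moves 34% from 21 toward 0: 21 − 7.14 = 13.86 → 14.
H and S are unchanged.

hsl(198, 90%, 14%)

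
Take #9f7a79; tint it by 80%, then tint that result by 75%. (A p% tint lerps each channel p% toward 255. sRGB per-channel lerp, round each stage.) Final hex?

#faf8f8

#9f7a79 is rgb(159, 122, 121).
An 80% tint moves each channel 80% toward 255:
  R: 159 + 76.8 = 235.8 → 236
  G: 122 + 0.8×(255−122) = 122 + 106.4 = 228.4 → 228
  B: 121 + 0.8×(255−121) = 121 + 107.2 = 228.2 → 228
After the tint: rgb(236, 228, 228) = #ece4e4.
Lerp each channel 75% toward 255:
  R: 236 + 0.75×(255−236) = 236 + 14.25 = 250.25 → 250
  G: 228 + 0.75×(255−228) = 228 + 20.25 = 248.25 → 248
  B: 228 + 0.75×(255−228) = 228 + 20.25 = 248.25 → 248
rgb(250, 248, 248) = #faf8f8.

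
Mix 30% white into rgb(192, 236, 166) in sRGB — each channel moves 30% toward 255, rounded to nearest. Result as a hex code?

#d3f2c1

Per channel, c → c + 0.3(255 − c):
  R: 192 + 0.3×(255−192) = 192 + 18.9 = 210.9 → 211
  G: 236 + 0.3×(255−236) = 236 + 5.7 = 241.7 → 242
  B: 166 + 0.3×(255−166) = 166 + 26.7 = 192.7 → 193
rgb(211, 242, 193) = #d3f2c1.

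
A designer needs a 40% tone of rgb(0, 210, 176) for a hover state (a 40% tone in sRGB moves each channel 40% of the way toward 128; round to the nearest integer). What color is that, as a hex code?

#33B19D

A 40% tone moves each channel 40% toward 128:
  R: 0 + 51.2 = 51.2 → 51
  G: 210 + 0.4×(128−210) = 210 − 32.8 = 177.2 → 177
  B: 176 + 0.4×(128−176) = 176 − 19.2 = 156.8 → 157
rgb(51, 177, 157) = #33B19D.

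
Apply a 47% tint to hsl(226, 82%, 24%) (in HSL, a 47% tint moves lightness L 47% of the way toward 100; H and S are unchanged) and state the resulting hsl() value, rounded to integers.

hsl(226, 82%, 60%)

L moves 47% from 24 toward 100: 24 + 35.72 = 59.72 → 60.
H and S are unchanged.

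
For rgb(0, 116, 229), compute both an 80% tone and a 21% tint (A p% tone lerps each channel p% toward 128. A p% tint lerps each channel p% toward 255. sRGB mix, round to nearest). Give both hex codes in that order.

80% tone:
  R: 0 + 0.8×(128−0) = 0 + 102.4 = 102.4 → 102
  G: 116 + 9.6 = 125.6 → 126
  B: 229 + 0.8×(128−229) = 229 − 80.8 = 148.2 → 148
  → #667E94
21% tint:
  R: 0 + 0.21×(255−0) = 0 + 53.55 = 53.55 → 54
  G: 116 + 29.19 = 145.19 → 145
  B: 229 + 0.21×(255−229) = 229 + 5.46 = 234.46 → 234
  → #3691EA

#667E94, #3691EA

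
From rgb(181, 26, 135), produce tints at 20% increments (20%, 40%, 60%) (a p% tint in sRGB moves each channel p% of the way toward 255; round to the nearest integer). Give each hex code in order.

20%: (181 + 14.8 = 195.8→196, 26 + 45.8 = 71.8→72, 135 + 24 = 159→159) → #C4489F
40%: (181 + 29.6 = 210.6→211, 26 + 91.6 = 117.6→118, 135 + 48 = 183→183) → #D376B7
60%: (181 + 44.4 = 225.4→225, 26 + 137.4 = 163.4→163, 135 + 72 = 207→207) → #E1A3CF

#C4489F, #D376B7, #E1A3CF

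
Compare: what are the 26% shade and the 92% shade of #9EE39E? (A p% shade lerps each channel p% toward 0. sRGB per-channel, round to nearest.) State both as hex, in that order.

#75A875, #0D120D

#9EE39E is rgb(158, 227, 158).
26% shade:
  R: 158 + 0.26×(0−158) = 158 − 41.08 = 116.92 → 117
  G: 227 − 59.02 = 167.98 → 168
  B: 158 + 0.26×(0−158) = 158 − 41.08 = 116.92 → 117
  → #75A875
92% shade:
  R: 158 + 0.92×(0−158) = 158 − 145.36 = 12.64 → 13
  G: 227 + 0.92×(0−227) = 227 − 208.84 = 18.16 → 18
  B: 158 + 0.92×(0−158) = 158 − 145.36 = 12.64 → 13
  → #0D120D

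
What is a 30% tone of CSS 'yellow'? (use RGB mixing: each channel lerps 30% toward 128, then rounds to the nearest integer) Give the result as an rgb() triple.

rgb(217, 217, 38)

CSS yellow is rgb(255, 255, 0).
Lerp each channel 30% toward 128:
  R: 255 + 0.3×(128−255) = 255 − 38.1 = 216.9 → 217
  G: 255 − 38.1 = 216.9 → 217
  B: 0 + 0.3×(128−0) = 0 + 38.4 = 38.4 → 38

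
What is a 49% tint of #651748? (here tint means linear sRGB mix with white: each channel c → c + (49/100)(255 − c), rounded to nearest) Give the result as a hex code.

#b089a2

#651748 is rgb(101, 23, 72).
Lerp each channel 49% toward 255:
  R: 101 + 75.46 = 176.46 → 176
  G: 23 + 0.49×(255−23) = 23 + 113.68 = 136.68 → 137
  B: 72 + 0.49×(255−72) = 72 + 89.67 = 161.67 → 162
rgb(176, 137, 162) = #b089a2.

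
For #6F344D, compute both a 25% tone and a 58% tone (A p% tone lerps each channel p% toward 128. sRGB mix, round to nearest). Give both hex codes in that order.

#73475A, #79606B

#6F344D is rgb(111, 52, 77).
25% tone:
  R: 111 + 4.25 = 115.25 → 115
  G: 52 + 0.25×(128−52) = 52 + 19 = 71 → 71
  B: 77 + 0.25×(128−77) = 77 + 12.75 = 89.75 → 90
  → #73475A
58% tone:
  R: 111 + 0.58×(128−111) = 111 + 9.86 = 120.86 → 121
  G: 52 + 0.58×(128−52) = 52 + 44.08 = 96.08 → 96
  B: 77 + 29.58 = 106.58 → 107
  → #79606B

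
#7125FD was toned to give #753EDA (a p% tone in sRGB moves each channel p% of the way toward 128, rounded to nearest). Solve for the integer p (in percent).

#7125FD is rgb(113, 37, 253); #753EDA is rgb(117, 62, 218).
On the B channel (widest range): 218 ≈ 253 + (p/100)(128 − 253), so p ≈ 100×(218 − 253)/(128 − 253) = -3500/-125 = 28.00.
p = 28 reproduces all three channels after rounding.

28%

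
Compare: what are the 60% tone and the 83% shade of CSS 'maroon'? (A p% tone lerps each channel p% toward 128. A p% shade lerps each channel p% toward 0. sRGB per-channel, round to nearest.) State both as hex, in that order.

#804d4d, #160000

CSS maroon is rgb(128, 0, 0).
60% tone:
  R: 128 + 0.6×(128−128) = 128 + 0 = 128 → 128
  G: 0 + 76.8 = 76.8 → 77
  B: 0 + 0.6×(128−0) = 0 + 76.8 = 76.8 → 77
  → #804d4d
83% shade:
  R: 128 + 0.83×(0−128) = 128 − 106.24 = 21.76 → 22
  G: 0 + 0.83×(0−0) = 0 + 0 = 0 → 0
  B: 0 + 0.83×(0−0) = 0 + 0 = 0 → 0
  → #160000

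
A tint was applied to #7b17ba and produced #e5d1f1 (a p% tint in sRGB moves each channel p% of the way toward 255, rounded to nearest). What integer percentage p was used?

80%

#7b17ba is rgb(123, 23, 186); #e5d1f1 is rgb(229, 209, 241).
On the G channel (widest range): 209 ≈ 23 + (p/100)(255 − 23), so p ≈ 100×(209 − 23)/(255 − 23) = 18600/232 = 80.17.
p = 80 reproduces all three channels after rounding.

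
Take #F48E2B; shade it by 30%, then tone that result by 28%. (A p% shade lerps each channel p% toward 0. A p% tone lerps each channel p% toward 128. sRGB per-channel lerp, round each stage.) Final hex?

#9F6B39

#F48E2B is rgb(244, 142, 43).
A 30% shade moves each channel 30% toward 0:
  R: 244 − 73.2 = 170.8 → 171
  G: 142 − 42.6 = 99.4 → 99
  B: 43 + 0.3×(0−43) = 43 − 12.9 = 30.1 → 30
After the shade: rgb(171, 99, 30) = #AB631E.
Per channel, c → c + 0.28(128 − c):
  R: 171 + 0.28×(128−171) = 171 − 12.04 = 158.96 → 159
  G: 99 + 0.28×(128−99) = 99 + 8.12 = 107.12 → 107
  B: 30 + 0.28×(128−30) = 30 + 27.44 = 57.44 → 57
rgb(159, 107, 57) = #9F6B39.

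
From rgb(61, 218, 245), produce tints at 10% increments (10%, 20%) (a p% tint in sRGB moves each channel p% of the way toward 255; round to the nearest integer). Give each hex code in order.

10%: (61 + 19.4 = 80.4→80, 218 + 3.7 = 221.7→222, 245 + 1 = 246→246) → #50DEF6
20%: (61 + 38.8 = 99.8→100, 218 + 7.4 = 225.4→225, 245 + 2 = 247→247) → #64E1F7

#50DEF6, #64E1F7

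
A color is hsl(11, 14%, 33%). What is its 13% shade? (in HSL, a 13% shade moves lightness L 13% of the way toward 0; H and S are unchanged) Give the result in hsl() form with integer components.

L moves 13% from 33 toward 0: 33 − 4.29 = 28.71 → 29.
H and S are unchanged.

hsl(11, 14%, 29%)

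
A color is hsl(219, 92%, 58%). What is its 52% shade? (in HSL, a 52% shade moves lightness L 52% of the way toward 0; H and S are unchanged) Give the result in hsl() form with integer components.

hsl(219, 92%, 28%)

L moves 52% from 58 toward 0: 58 − 30.16 = 27.84 → 28.
H and S are unchanged.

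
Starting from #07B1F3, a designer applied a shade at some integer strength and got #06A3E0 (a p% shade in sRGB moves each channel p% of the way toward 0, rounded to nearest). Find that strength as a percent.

8%

#07B1F3 is rgb(7, 177, 243); #06A3E0 is rgb(6, 163, 224).
On the B channel (widest range): 224 ≈ 243 + (p/100)(0 − 243), so p ≈ 100×(224 − 243)/(0 − 243) = -1900/-243 = 7.82.
p = 8 reproduces all three channels after rounding.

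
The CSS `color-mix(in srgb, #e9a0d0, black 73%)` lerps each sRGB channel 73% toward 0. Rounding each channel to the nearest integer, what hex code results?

#e9a0d0 is rgb(233, 160, 208).
Lerp each channel 73% toward 0:
  R: 233 + 0.73×(0−233) = 233 − 170.09 = 62.91 → 63
  G: 160 + 0.73×(0−160) = 160 − 116.8 = 43.2 → 43
  B: 208 + 0.73×(0−208) = 208 − 151.84 = 56.16 → 56
rgb(63, 43, 56) = #3f2b38.

#3f2b38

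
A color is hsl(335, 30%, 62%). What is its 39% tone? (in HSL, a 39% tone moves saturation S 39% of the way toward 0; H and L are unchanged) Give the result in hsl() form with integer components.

hsl(335, 18%, 62%)

S moves 39% from 30 toward 0: 30 − 11.7 = 18.3 → 18.
H and L are unchanged.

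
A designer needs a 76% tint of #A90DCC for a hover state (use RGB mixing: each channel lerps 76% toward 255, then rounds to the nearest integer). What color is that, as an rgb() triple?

#A90DCC is rgb(169, 13, 204).
A 76% tint moves each channel 76% toward 255:
  R: 169 + 65.36 = 234.36 → 234
  G: 13 + 0.76×(255−13) = 13 + 183.92 = 196.92 → 197
  B: 204 + 0.76×(255−204) = 204 + 38.76 = 242.76 → 243

rgb(234, 197, 243)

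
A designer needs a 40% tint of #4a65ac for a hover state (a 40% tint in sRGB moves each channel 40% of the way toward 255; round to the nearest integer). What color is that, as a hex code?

#4a65ac is rgb(74, 101, 172).
Lerp each channel 40% toward 255:
  R: 74 + 0.4×(255−74) = 74 + 72.4 = 146.4 → 146
  G: 101 + 0.4×(255−101) = 101 + 61.6 = 162.6 → 163
  B: 172 + 33.2 = 205.2 → 205
rgb(146, 163, 205) = #92a3cd.

#92a3cd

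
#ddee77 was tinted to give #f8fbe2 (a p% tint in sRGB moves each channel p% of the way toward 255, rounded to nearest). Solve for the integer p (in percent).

#ddee77 is rgb(221, 238, 119); #f8fbe2 is rgb(248, 251, 226).
On the B channel (widest range): 226 ≈ 119 + (p/100)(255 − 119), so p ≈ 100×(226 − 119)/(255 − 119) = 10700/136 = 78.68.
p = 79 reproduces all three channels after rounding.

79%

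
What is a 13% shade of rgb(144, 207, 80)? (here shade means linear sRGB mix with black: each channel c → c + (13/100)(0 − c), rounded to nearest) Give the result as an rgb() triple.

rgb(125, 180, 70)

Per channel, c → c + 0.13(0 − c):
  R: 144 − 18.72 = 125.28 → 125
  G: 207 − 26.91 = 180.09 → 180
  B: 80 − 10.4 = 69.6 → 70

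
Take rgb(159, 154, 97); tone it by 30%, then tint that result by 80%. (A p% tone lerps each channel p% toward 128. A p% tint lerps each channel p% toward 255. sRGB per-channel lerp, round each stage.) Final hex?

Per channel, c → c + 0.3(128 − c):
  R: 159 + 0.3×(128−159) = 159 − 9.3 = 149.7 → 150
  G: 154 + 0.3×(128−154) = 154 − 7.8 = 146.2 → 146
  B: 97 + 0.3×(128−97) = 97 + 9.3 = 106.3 → 106
After the tone: rgb(150, 146, 106) = #96926A.
Per channel, c → c + 0.8(255 − c):
  R: 150 + 0.8×(255−150) = 150 + 84 = 234 → 234
  G: 146 + 0.8×(255−146) = 146 + 87.2 = 233.2 → 233
  B: 106 + 0.8×(255−106) = 106 + 119.2 = 225.2 → 225
rgb(234, 233, 225) = #EAE9E1.

#EAE9E1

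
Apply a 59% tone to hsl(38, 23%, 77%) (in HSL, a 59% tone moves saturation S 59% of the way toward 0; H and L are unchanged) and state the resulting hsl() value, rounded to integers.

S moves 59% from 23 toward 0: 23 − 13.57 = 9.43 → 9.
H and L are unchanged.

hsl(38, 9%, 77%)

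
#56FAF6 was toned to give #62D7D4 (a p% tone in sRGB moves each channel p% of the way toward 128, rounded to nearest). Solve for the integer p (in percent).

29%

#56FAF6 is rgb(86, 250, 246); #62D7D4 is rgb(98, 215, 212).
On the G channel (widest range): 215 ≈ 250 + (p/100)(128 − 250), so p ≈ 100×(215 − 250)/(128 − 250) = -3500/-122 = 28.69.
p = 29 reproduces all three channels after rounding.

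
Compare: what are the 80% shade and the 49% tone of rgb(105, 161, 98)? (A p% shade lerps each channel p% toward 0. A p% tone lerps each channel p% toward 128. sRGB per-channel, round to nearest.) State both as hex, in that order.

80% shade:
  R: 105 − 84 = 21 → 21
  G: 161 + 0.8×(0−161) = 161 − 128.8 = 32.2 → 32
  B: 98 − 78.4 = 19.6 → 20
  → #152014
49% tone:
  R: 105 + 0.49×(128−105) = 105 + 11.27 = 116.27 → 116
  G: 161 + 0.49×(128−161) = 161 − 16.17 = 144.83 → 145
  B: 98 + 0.49×(128−98) = 98 + 14.7 = 112.7 → 113
  → #749171

#152014, #749171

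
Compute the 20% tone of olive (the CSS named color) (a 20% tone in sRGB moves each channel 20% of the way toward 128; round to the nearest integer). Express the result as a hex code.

#80801A

CSS olive is rgb(128, 128, 0).
A 20% tone moves each channel 20% toward 128:
  R: 128 + 0.2×(128−128) = 128 + 0 = 128 → 128
  G: 128 + 0 = 128 → 128
  B: 0 + 0.2×(128−0) = 0 + 25.6 = 25.6 → 26
rgb(128, 128, 26) = #80801A.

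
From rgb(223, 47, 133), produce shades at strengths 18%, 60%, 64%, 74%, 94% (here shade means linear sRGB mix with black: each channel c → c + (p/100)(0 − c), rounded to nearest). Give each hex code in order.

#B7276D, #591335, #501130, #3A0C23, #0D0308

18%: (223 − 40.14 = 182.86→183, 47 − 8.46 = 38.54→39, 133 − 23.94 = 109.06→109) → #B7276D
60%: (223 − 133.8 = 89.2→89, 47 − 28.2 = 18.8→19, 133 − 79.8 = 53.2→53) → #591335
64%: (223 − 142.72 = 80.28→80, 47 − 30.08 = 16.92→17, 133 − 85.12 = 47.88→48) → #501130
74%: (223 − 165.02 = 57.98→58, 47 − 34.78 = 12.22→12, 133 − 98.42 = 34.58→35) → #3A0C23
94%: (223 − 209.62 = 13.38→13, 47 − 44.18 = 2.82→3, 133 − 125.02 = 7.98→8) → #0D0308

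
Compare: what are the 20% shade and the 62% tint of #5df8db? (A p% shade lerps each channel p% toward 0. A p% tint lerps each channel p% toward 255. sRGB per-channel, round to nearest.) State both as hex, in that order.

#5df8db is rgb(93, 248, 219).
20% shade:
  R: 93 − 18.6 = 74.4 → 74
  G: 248 − 49.6 = 198.4 → 198
  B: 219 + 0.2×(0−219) = 219 − 43.8 = 175.2 → 175
  → #4ac6af
62% tint:
  R: 93 + 0.62×(255−93) = 93 + 100.44 = 193.44 → 193
  G: 248 + 4.34 = 252.34 → 252
  B: 219 + 0.62×(255−219) = 219 + 22.32 = 241.32 → 241
  → #c1fcf1

#4ac6af, #c1fcf1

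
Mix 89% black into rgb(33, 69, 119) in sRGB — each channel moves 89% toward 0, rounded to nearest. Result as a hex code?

#04080d

Per channel, c → c + 0.89(0 − c):
  R: 33 + 0.89×(0−33) = 33 − 29.37 = 3.63 → 4
  G: 69 + 0.89×(0−69) = 69 − 61.41 = 7.59 → 8
  B: 119 − 105.91 = 13.09 → 13
rgb(4, 8, 13) = #04080d.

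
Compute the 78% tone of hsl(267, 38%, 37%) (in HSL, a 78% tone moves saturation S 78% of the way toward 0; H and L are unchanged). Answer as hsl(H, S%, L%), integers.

S moves 78% from 38 toward 0: 38 − 29.64 = 8.36 → 8.
H and L are unchanged.

hsl(267, 8%, 37%)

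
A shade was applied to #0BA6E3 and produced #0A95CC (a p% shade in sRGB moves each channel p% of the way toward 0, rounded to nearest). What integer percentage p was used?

10%

#0BA6E3 is rgb(11, 166, 227); #0A95CC is rgb(10, 149, 204).
On the B channel (widest range): 204 ≈ 227 + (p/100)(0 − 227), so p ≈ 100×(204 − 227)/(0 − 227) = -2300/-227 = 10.13.
p = 10 reproduces all three channels after rounding.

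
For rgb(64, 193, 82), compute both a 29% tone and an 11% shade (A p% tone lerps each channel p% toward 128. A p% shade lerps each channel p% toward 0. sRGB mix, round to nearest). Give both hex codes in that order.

29% tone:
  R: 64 + 0.29×(128−64) = 64 + 18.56 = 82.56 → 83
  G: 193 − 18.85 = 174.15 → 174
  B: 82 + 0.29×(128−82) = 82 + 13.34 = 95.34 → 95
  → #53ae5f
11% shade:
  R: 64 − 7.04 = 56.96 → 57
  G: 193 + 0.11×(0−193) = 193 − 21.23 = 171.77 → 172
  B: 82 + 0.11×(0−82) = 82 − 9.02 = 72.98 → 73
  → #39ac49

#53ae5f, #39ac49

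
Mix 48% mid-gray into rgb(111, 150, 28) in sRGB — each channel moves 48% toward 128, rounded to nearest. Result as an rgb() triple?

Lerp each channel 48% toward 128:
  R: 111 + 8.16 = 119.16 → 119
  G: 150 − 10.56 = 139.44 → 139
  B: 28 + 0.48×(128−28) = 28 + 48 = 76 → 76

rgb(119, 139, 76)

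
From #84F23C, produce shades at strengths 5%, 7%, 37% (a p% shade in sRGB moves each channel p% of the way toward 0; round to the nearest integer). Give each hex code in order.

#7DE639, #7BE138, #539826

#84F23C is rgb(132, 242, 60).
5%: (132 − 6.6 = 125.4→125, 242 − 12.1 = 229.9→230, 60 − 3 = 57→57) → #7DE639
7%: (132 − 9.24 = 122.76→123, 242 − 16.94 = 225.06→225, 60 − 4.2 = 55.8→56) → #7BE138
37%: (132 − 48.84 = 83.16→83, 242 − 89.54 = 152.46→152, 60 − 22.2 = 37.8→38) → #539826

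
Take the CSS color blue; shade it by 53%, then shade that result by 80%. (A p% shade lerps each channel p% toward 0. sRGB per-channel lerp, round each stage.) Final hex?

CSS blue is rgb(0, 0, 255).
A 53% shade moves each channel 53% toward 0:
  R: 0 + 0.53×(0−0) = 0 + 0 = 0 → 0
  G: 0 + 0 = 0 → 0
  B: 255 + 0.53×(0−255) = 255 − 135.15 = 119.85 → 120
After the shade: rgb(0, 0, 120) = #000078.
Lerp each channel 80% toward 0:
  R: 0 + 0 = 0 → 0
  G: 0 + 0 = 0 → 0
  B: 120 + 0.8×(0−120) = 120 − 96 = 24 → 24
rgb(0, 0, 24) = #000018.

#000018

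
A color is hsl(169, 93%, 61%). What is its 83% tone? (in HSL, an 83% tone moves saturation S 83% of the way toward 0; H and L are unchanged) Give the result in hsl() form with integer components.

S moves 83% from 93 toward 0: 93 − 77.19 = 15.81 → 16.
H and L are unchanged.

hsl(169, 16%, 61%)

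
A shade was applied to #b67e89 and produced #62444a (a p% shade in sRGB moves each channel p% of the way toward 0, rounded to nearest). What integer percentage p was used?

46%

#b67e89 is rgb(182, 126, 137); #62444a is rgb(98, 68, 74).
On the R channel (widest range): 98 ≈ 182 + (p/100)(0 − 182), so p ≈ 100×(98 − 182)/(0 − 182) = -8400/-182 = 46.15.
p = 46 reproduces all three channels after rounding.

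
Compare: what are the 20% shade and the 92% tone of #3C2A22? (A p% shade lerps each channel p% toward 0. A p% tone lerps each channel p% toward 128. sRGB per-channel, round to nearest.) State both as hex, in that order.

#3C2A22 is rgb(60, 42, 34).
20% shade:
  R: 60 − 12 = 48 → 48
  G: 42 + 0.2×(0−42) = 42 − 8.4 = 33.6 → 34
  B: 34 − 6.8 = 27.2 → 27
  → #30221B
92% tone:
  R: 60 + 0.92×(128−60) = 60 + 62.56 = 122.56 → 123
  G: 42 + 0.92×(128−42) = 42 + 79.12 = 121.12 → 121
  B: 34 + 86.48 = 120.48 → 120
  → #7B7978

#30221B, #7B7978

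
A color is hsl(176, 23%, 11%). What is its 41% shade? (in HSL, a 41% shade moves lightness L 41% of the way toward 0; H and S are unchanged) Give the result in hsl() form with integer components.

hsl(176, 23%, 6%)

L moves 41% from 11 toward 0: 11 − 4.51 = 6.49 → 6.
H and S are unchanged.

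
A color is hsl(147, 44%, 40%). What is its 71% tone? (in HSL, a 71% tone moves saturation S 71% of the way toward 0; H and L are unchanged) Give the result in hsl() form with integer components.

S moves 71% from 44 toward 0: 44 − 31.24 = 12.76 → 13.
H and L are unchanged.

hsl(147, 13%, 40%)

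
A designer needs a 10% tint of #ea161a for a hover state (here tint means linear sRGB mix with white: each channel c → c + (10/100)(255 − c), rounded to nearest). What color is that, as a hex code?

#ea161a is rgb(234, 22, 26).
Lerp each channel 10% toward 255:
  R: 234 + 0.1×(255−234) = 234 + 2.1 = 236.1 → 236
  G: 22 + 23.3 = 45.3 → 45
  B: 26 + 0.1×(255−26) = 26 + 22.9 = 48.9 → 49
rgb(236, 45, 49) = #ec2d31.

#ec2d31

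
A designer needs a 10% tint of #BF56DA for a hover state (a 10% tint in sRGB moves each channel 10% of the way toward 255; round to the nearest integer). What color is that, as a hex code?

#C567DE

#BF56DA is rgb(191, 86, 218).
Per channel, c → c + 0.1(255 − c):
  R: 191 + 6.4 = 197.4 → 197
  G: 86 + 0.1×(255−86) = 86 + 16.9 = 102.9 → 103
  B: 218 + 0.1×(255−218) = 218 + 3.7 = 221.7 → 222
rgb(197, 103, 222) = #C567DE.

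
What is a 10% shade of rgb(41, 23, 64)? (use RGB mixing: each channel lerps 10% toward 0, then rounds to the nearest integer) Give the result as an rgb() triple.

Per channel, c → c + 0.1(0 − c):
  R: 41 + 0.1×(0−41) = 41 − 4.1 = 36.9 → 37
  G: 23 − 2.3 = 20.7 → 21
  B: 64 + 0.1×(0−64) = 64 − 6.4 = 57.6 → 58

rgb(37, 21, 58)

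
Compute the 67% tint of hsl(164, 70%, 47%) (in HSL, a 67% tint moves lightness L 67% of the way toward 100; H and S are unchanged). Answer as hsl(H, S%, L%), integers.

L moves 67% from 47 toward 100: 47 + 35.51 = 82.51 → 83.
H and S are unchanged.

hsl(164, 70%, 83%)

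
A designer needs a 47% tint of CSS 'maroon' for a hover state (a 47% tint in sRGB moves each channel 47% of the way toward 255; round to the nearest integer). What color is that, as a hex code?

#bc7878

CSS maroon is rgb(128, 0, 0).
A 47% tint moves each channel 47% toward 255:
  R: 128 + 0.47×(255−128) = 128 + 59.69 = 187.69 → 188
  G: 0 + 119.85 = 119.85 → 120
  B: 0 + 0.47×(255−0) = 0 + 119.85 = 119.85 → 120
rgb(188, 120, 120) = #bc7878.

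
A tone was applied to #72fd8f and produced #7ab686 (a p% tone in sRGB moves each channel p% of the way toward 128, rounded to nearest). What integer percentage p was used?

#72fd8f is rgb(114, 253, 143); #7ab686 is rgb(122, 182, 134).
On the G channel (widest range): 182 ≈ 253 + (p/100)(128 − 253), so p ≈ 100×(182 − 253)/(128 − 253) = -7100/-125 = 56.80.
p = 57 reproduces all three channels after rounding.

57%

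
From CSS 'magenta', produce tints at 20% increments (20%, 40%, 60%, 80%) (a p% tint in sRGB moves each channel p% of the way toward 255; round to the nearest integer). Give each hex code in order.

#FF33FF, #FF66FF, #FF99FF, #FFCCFF

CSS magenta is rgb(255, 0, 255).
20%: (255→255, 0 + 51 = 51→51, 255→255) → #FF33FF
40%: (255→255, 0 + 102 = 102→102, 255→255) → #FF66FF
60%: (255→255, 0 + 153 = 153→153, 255→255) → #FF99FF
80%: (255→255, 0 + 204 = 204→204, 255→255) → #FFCCFF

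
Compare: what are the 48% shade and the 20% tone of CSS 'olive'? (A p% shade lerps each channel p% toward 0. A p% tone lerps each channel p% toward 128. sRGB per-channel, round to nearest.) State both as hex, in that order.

CSS olive is rgb(128, 128, 0).
48% shade:
  R: 128 − 61.44 = 66.56 → 67
  G: 128 + 0.48×(0−128) = 128 − 61.44 = 66.56 → 67
  B: 0 + 0.48×(0−0) = 0 + 0 = 0 → 0
  → #434300
20% tone:
  R: 128 + 0 = 128 → 128
  G: 128 + 0 = 128 → 128
  B: 0 + 0.2×(128−0) = 0 + 25.6 = 25.6 → 26
  → #80801a

#434300, #80801a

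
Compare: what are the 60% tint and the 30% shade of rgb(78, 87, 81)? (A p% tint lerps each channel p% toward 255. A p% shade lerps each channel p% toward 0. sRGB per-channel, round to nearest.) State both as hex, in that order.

#B8BCB9, #373D39

60% tint:
  R: 78 + 0.6×(255−78) = 78 + 106.2 = 184.2 → 184
  G: 87 + 100.8 = 187.8 → 188
  B: 81 + 0.6×(255−81) = 81 + 104.4 = 185.4 → 185
  → #B8BCB9
30% shade:
  R: 78 + 0.3×(0−78) = 78 − 23.4 = 54.6 → 55
  G: 87 − 26.1 = 60.9 → 61
  B: 81 + 0.3×(0−81) = 81 − 24.3 = 56.7 → 57
  → #373D39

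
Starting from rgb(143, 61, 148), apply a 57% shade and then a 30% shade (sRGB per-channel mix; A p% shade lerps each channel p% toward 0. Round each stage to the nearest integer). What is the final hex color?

Per channel, c → c + 0.57(0 − c):
  R: 143 − 81.51 = 61.49 → 61
  G: 61 + 0.57×(0−61) = 61 − 34.77 = 26.23 → 26
  B: 148 + 0.57×(0−148) = 148 − 84.36 = 63.64 → 64
After the shade: rgb(61, 26, 64) = #3D1A40.
Per channel, c → c + 0.3(0 − c):
  R: 61 + 0.3×(0−61) = 61 − 18.3 = 42.7 → 43
  G: 26 + 0.3×(0−26) = 26 − 7.8 = 18.2 → 18
  B: 64 + 0.3×(0−64) = 64 − 19.2 = 44.8 → 45
rgb(43, 18, 45) = #2B122D.

#2B122D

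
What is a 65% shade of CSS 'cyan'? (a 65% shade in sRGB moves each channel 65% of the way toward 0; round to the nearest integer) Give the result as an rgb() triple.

CSS cyan is rgb(0, 255, 255).
A 65% shade moves each channel 65% toward 0:
  R: 0 + 0 = 0 → 0
  G: 255 + 0.65×(0−255) = 255 − 165.75 = 89.25 → 89
  B: 255 + 0.65×(0−255) = 255 − 165.75 = 89.25 → 89

rgb(0, 89, 89)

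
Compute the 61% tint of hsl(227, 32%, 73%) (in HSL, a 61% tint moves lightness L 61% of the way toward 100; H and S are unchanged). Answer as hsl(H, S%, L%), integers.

L moves 61% from 73 toward 100: 73 + 16.47 = 89.47 → 89.
H and S are unchanged.

hsl(227, 32%, 89%)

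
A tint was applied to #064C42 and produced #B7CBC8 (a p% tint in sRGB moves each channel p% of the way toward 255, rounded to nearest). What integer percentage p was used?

71%

#064C42 is rgb(6, 76, 66); #B7CBC8 is rgb(183, 203, 200).
On the R channel (widest range): 183 ≈ 6 + (p/100)(255 − 6), so p ≈ 100×(183 − 6)/(255 − 6) = 17700/249 = 71.08.
p = 71 reproduces all three channels after rounding.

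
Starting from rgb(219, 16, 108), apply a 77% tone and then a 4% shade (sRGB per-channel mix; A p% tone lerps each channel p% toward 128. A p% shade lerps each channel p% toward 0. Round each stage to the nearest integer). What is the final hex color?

A 77% tone moves each channel 77% toward 128:
  R: 219 + 0.77×(128−219) = 219 − 70.07 = 148.93 → 149
  G: 16 + 86.24 = 102.24 → 102
  B: 108 + 0.77×(128−108) = 108 + 15.4 = 123.4 → 123
After the tone: rgb(149, 102, 123) = #95667b.
Lerp each channel 4% toward 0:
  R: 149 − 5.96 = 143.04 → 143
  G: 102 + 0.04×(0−102) = 102 − 4.08 = 97.92 → 98
  B: 123 + 0.04×(0−123) = 123 − 4.92 = 118.08 → 118
rgb(143, 98, 118) = #8f6276.

#8f6276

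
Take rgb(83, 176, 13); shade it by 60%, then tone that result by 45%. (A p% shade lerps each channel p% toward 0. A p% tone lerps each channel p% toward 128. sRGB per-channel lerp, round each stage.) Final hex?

A 60% shade moves each channel 60% toward 0:
  R: 83 + 0.6×(0−83) = 83 − 49.8 = 33.2 → 33
  G: 176 + 0.6×(0−176) = 176 − 105.6 = 70.4 → 70
  B: 13 − 7.8 = 5.2 → 5
After the shade: rgb(33, 70, 5) = #214605.
Lerp each channel 45% toward 128:
  R: 33 + 0.45×(128−33) = 33 + 42.75 = 75.75 → 76
  G: 70 + 26.1 = 96.1 → 96
  B: 5 + 0.45×(128−5) = 5 + 55.35 = 60.35 → 60
rgb(76, 96, 60) = #4C603C.

#4C603C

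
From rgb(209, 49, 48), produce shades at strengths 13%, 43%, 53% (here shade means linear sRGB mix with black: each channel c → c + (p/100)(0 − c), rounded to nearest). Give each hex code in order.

13%: (209 − 27.17 = 181.83→182, 49 − 6.37 = 42.63→43, 48 − 6.24 = 41.76→42) → #B62B2A
43%: (209 − 89.87 = 119.13→119, 49 − 21.07 = 27.93→28, 48 − 20.64 = 27.36→27) → #771C1B
53%: (209 − 110.77 = 98.23→98, 49 − 25.97 = 23.03→23, 48 − 25.44 = 22.56→23) → #621717

#B62B2A, #771C1B, #621717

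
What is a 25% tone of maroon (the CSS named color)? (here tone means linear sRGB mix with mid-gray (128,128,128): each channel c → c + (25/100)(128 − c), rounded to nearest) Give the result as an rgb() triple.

CSS maroon is rgb(128, 0, 0).
Per channel, c → c + 0.25(128 − c):
  R: 128 + 0.25×(128−128) = 128 + 0 = 128 → 128
  G: 0 + 32 = 32 → 32
  B: 0 + 32 = 32 → 32

rgb(128, 32, 32)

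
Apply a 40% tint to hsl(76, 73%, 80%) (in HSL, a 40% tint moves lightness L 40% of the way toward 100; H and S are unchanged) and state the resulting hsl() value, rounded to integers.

hsl(76, 73%, 88%)

L moves 40% from 80 toward 100: 80 + 8 = 88 → 88.
H and S are unchanged.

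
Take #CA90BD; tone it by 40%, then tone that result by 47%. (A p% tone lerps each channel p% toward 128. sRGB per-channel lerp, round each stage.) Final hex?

#CA90BD is rgb(202, 144, 189).
A 40% tone moves each channel 40% toward 128:
  R: 202 − 29.6 = 172.4 → 172
  G: 144 + 0.4×(128−144) = 144 − 6.4 = 137.6 → 138
  B: 189 + 0.4×(128−189) = 189 − 24.4 = 164.6 → 165
After the tone: rgb(172, 138, 165) = #AC8AA5.
A 47% tone moves each channel 47% toward 128:
  R: 172 + 0.47×(128−172) = 172 − 20.68 = 151.32 → 151
  G: 138 − 4.7 = 133.3 → 133
  B: 165 + 0.47×(128−165) = 165 − 17.39 = 147.61 → 148
rgb(151, 133, 148) = #978594.

#978594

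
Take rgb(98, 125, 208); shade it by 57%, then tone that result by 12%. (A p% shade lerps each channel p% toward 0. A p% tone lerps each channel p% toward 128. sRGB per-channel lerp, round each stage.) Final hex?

#343f5e

A 57% shade moves each channel 57% toward 0:
  R: 98 + 0.57×(0−98) = 98 − 55.86 = 42.14 → 42
  G: 125 − 71.25 = 53.75 → 54
  B: 208 − 118.56 = 89.44 → 89
After the shade: rgb(42, 54, 89) = #2a3659.
Lerp each channel 12% toward 128:
  R: 42 + 0.12×(128−42) = 42 + 10.32 = 52.32 → 52
  G: 54 + 0.12×(128−54) = 54 + 8.88 = 62.88 → 63
  B: 89 + 0.12×(128−89) = 89 + 4.68 = 93.68 → 94
rgb(52, 63, 94) = #343f5e.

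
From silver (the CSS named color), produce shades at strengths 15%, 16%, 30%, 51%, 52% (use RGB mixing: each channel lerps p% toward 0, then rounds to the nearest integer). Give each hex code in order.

#A3A3A3, #A1A1A1, #868686, #5E5E5E, #5C5C5C

CSS silver is rgb(192, 192, 192).
15%: (192 − 28.8 = 163.2→163, 192 − 28.8 = 163.2→163, 192 − 28.8 = 163.2→163) → #A3A3A3
16%: (192 − 30.72 = 161.28→161, 192 − 30.72 = 161.28→161, 192 − 30.72 = 161.28→161) → #A1A1A1
30%: (192 − 57.6 = 134.4→134, 192 − 57.6 = 134.4→134, 192 − 57.6 = 134.4→134) → #868686
51%: (192 − 97.92 = 94.08→94, 192 − 97.92 = 94.08→94, 192 − 97.92 = 94.08→94) → #5E5E5E
52%: (192 − 99.84 = 92.16→92, 192 − 99.84 = 92.16→92, 192 − 99.84 = 92.16→92) → #5C5C5C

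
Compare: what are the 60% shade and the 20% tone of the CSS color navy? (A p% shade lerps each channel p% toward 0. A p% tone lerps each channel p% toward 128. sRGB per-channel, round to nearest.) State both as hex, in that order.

CSS navy is rgb(0, 0, 128).
60% shade:
  R: 0 + 0.6×(0−0) = 0 + 0 = 0 → 0
  G: 0 + 0 = 0 → 0
  B: 128 + 0.6×(0−128) = 128 − 76.8 = 51.2 → 51
  → #000033
20% tone:
  R: 0 + 0.2×(128−0) = 0 + 25.6 = 25.6 → 26
  G: 0 + 0.2×(128−0) = 0 + 25.6 = 25.6 → 26
  B: 128 + 0 = 128 → 128
  → #1A1A80

#000033, #1A1A80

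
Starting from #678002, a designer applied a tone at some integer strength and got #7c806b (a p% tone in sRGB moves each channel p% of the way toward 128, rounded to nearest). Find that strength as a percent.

83%

#678002 is rgb(103, 128, 2); #7c806b is rgb(124, 128, 107).
On the B channel (widest range): 107 ≈ 2 + (p/100)(128 − 2), so p ≈ 100×(107 − 2)/(128 − 2) = 10500/126 = 83.33.
p = 83 reproduces all three channels after rounding.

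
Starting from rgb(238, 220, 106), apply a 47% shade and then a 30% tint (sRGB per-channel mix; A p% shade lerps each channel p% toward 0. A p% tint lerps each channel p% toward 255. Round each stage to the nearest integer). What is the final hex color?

#A59E74

A 47% shade moves each channel 47% toward 0:
  R: 238 + 0.47×(0−238) = 238 − 111.86 = 126.14 → 126
  G: 220 + 0.47×(0−220) = 220 − 103.4 = 116.6 → 117
  B: 106 − 49.82 = 56.18 → 56
After the shade: rgb(126, 117, 56) = #7E7538.
A 30% tint moves each channel 30% toward 255:
  R: 126 + 38.7 = 164.7 → 165
  G: 117 + 41.4 = 158.4 → 158
  B: 56 + 59.7 = 115.7 → 116
rgb(165, 158, 116) = #A59E74.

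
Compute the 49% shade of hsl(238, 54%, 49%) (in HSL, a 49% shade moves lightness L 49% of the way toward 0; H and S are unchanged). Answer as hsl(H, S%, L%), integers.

hsl(238, 54%, 25%)

L moves 49% from 49 toward 0: 49 − 24.01 = 24.99 → 25.
H and S are unchanged.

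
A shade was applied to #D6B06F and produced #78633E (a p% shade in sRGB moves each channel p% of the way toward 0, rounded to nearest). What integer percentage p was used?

44%

#D6B06F is rgb(214, 176, 111); #78633E is rgb(120, 99, 62).
On the R channel (widest range): 120 ≈ 214 + (p/100)(0 − 214), so p ≈ 100×(120 − 214)/(0 − 214) = -9400/-214 = 43.93.
p = 44 reproduces all three channels after rounding.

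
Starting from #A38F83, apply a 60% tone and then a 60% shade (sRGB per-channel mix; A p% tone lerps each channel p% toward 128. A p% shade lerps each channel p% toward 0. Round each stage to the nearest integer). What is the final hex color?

#A38F83 is rgb(163, 143, 131).
Per channel, c → c + 0.6(128 − c):
  R: 163 − 21 = 142 → 142
  G: 143 + 0.6×(128−143) = 143 − 9 = 134 → 134
  B: 131 + 0.6×(128−131) = 131 − 1.8 = 129.2 → 129
After the tone: rgb(142, 134, 129) = #8E8681.
Lerp each channel 60% toward 0:
  R: 142 + 0.6×(0−142) = 142 − 85.2 = 56.8 → 57
  G: 134 − 80.4 = 53.6 → 54
  B: 129 − 77.4 = 51.6 → 52
rgb(57, 54, 52) = #393634.

#393634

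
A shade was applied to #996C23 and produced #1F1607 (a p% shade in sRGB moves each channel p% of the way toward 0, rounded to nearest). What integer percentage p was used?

#996C23 is rgb(153, 108, 35); #1F1607 is rgb(31, 22, 7).
On the R channel (widest range): 31 ≈ 153 + (p/100)(0 − 153), so p ≈ 100×(31 − 153)/(0 − 153) = -12200/-153 = 79.74.
p = 80 reproduces all three channels after rounding.

80%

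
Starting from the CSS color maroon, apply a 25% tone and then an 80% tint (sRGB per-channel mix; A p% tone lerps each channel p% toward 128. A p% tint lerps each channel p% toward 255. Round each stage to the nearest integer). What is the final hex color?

CSS maroon is rgb(128, 0, 0).
Lerp each channel 25% toward 128:
  R: 128 + 0 = 128 → 128
  G: 0 + 0.25×(128−0) = 0 + 32 = 32 → 32
  B: 0 + 0.25×(128−0) = 0 + 32 = 32 → 32
After the tone: rgb(128, 32, 32) = #802020.
An 80% tint moves each channel 80% toward 255:
  R: 128 + 0.8×(255−128) = 128 + 101.6 = 229.6 → 230
  G: 32 + 178.4 = 210.4 → 210
  B: 32 + 0.8×(255−32) = 32 + 178.4 = 210.4 → 210
rgb(230, 210, 210) = #E6D2D2.

#E6D2D2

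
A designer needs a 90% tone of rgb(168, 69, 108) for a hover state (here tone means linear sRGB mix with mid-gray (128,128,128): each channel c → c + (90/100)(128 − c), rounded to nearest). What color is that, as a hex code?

Lerp each channel 90% toward 128:
  R: 168 − 36 = 132 → 132
  G: 69 + 53.1 = 122.1 → 122
  B: 108 + 0.9×(128−108) = 108 + 18 = 126 → 126
rgb(132, 122, 126) = #847A7E.

#847A7E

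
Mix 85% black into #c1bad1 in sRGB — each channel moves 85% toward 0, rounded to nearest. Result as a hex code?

#c1bad1 is rgb(193, 186, 209).
Lerp each channel 85% toward 0:
  R: 193 − 164.05 = 28.95 → 29
  G: 186 − 158.1 = 27.9 → 28
  B: 209 + 0.85×(0−209) = 209 − 177.65 = 31.35 → 31
rgb(29, 28, 31) = #1d1c1f.

#1d1c1f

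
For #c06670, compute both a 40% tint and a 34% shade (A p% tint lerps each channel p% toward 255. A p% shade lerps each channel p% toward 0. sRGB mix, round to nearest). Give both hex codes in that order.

#d9a3a9, #7f434a

#c06670 is rgb(192, 102, 112).
40% tint:
  R: 192 + 0.4×(255−192) = 192 + 25.2 = 217.2 → 217
  G: 102 + 0.4×(255−102) = 102 + 61.2 = 163.2 → 163
  B: 112 + 0.4×(255−112) = 112 + 57.2 = 169.2 → 169
  → #d9a3a9
34% shade:
  R: 192 − 65.28 = 126.72 → 127
  G: 102 + 0.34×(0−102) = 102 − 34.68 = 67.32 → 67
  B: 112 + 0.34×(0−112) = 112 − 38.08 = 73.92 → 74
  → #7f434a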